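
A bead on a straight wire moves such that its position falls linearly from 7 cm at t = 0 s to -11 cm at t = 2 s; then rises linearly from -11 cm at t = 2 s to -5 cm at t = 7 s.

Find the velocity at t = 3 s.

Velocity is the slope of the x-t graph on 2–7 s: (-5 − -11)/(7 − 2) = 1.2 cm/s.

1.2 cm/s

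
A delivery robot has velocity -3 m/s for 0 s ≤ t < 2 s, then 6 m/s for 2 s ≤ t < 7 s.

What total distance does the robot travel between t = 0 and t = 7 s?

Distance (not displacement) is the total path length: add the absolute areas under v-t.
0–2 s: |-3| × 2 = 6 m
2–7 s: |6| × 5 = 30 m
Total distance = 36 m

36 m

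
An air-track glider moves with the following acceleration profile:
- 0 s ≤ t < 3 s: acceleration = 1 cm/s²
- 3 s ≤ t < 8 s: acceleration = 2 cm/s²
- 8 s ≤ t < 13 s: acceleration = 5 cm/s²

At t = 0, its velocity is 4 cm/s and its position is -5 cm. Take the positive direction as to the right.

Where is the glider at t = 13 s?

219 cm

On each constant-a segment, Δv = aΔt and Δx = v₀Δt + ½aΔt²; chain segment to segment.
0–3 s: v starts 4 cm/s; Δx = 4·3 + ½·1·3² = 16.5 cm; v ends 7 cm/s.
3–8 s: v starts 7 cm/s; Δx = 7·5 + ½·2·5² = 60 cm; v ends 17 cm/s.
8–13 s: v starts 17 cm/s; Δx = 17·5 + ½·5·5² = 147.5 cm; v ends 42 cm/s.
x(13) = -5 + Σ Δx = 219 cm.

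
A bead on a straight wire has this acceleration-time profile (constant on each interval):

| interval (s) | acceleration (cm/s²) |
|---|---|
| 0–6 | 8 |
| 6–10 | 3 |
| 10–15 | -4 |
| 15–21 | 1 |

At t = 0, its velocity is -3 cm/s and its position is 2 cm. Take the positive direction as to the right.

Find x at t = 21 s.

807 cm

On each constant-a segment, Δv = aΔt and Δx = v₀Δt + ½aΔt²; chain segment to segment.
0–6 s: v starts -3 cm/s; Δx = -3·6 + ½·8·6² = 126 cm; v ends 45 cm/s.
6–10 s: v starts 45 cm/s; Δx = 45·4 + ½·3·4² = 204 cm; v ends 57 cm/s.
10–15 s: v starts 57 cm/s; Δx = 57·5 + ½·-4·5² = 235 cm; v ends 37 cm/s.
15–21 s: v starts 37 cm/s; Δx = 37·6 + ½·1·6² = 240 cm; v ends 43 cm/s.
x(21) = 2 + Σ Δx = 807 cm.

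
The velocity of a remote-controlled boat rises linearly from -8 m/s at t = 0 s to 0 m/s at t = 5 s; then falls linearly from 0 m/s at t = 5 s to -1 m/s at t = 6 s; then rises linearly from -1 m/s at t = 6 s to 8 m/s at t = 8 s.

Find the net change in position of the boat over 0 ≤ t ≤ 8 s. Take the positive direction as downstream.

-13.5 m

Net displacement equals the area under the velocity-time graph (areas below the axis count negative).
0–5 s: ½(-8 + 0)(5) = -20 m
5–6 s: ½(0 + -1)(1) = -0.5 m
6–8 s: ½(-1 + 8)(2) = 7 m
Net displacement = -13.5 m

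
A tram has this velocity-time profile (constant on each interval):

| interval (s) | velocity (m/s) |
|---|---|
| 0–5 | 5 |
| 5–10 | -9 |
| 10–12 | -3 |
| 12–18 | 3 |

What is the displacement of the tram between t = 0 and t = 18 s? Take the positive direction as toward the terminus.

-8 m

Displacement is the signed area under the v-t curve.
0–5 s: 5 × 5 = 25 m
5–10 s: -9 × 5 = -45 m
10–12 s: -3 × 2 = -6 m
12–18 s: 3 × 6 = 18 m
Net displacement = -8 m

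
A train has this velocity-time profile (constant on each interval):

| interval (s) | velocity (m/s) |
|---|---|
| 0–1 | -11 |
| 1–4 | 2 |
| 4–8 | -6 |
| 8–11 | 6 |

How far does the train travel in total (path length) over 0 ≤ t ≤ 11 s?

59 m

Total distance travelled is ∫|v| dt — sum the magnitudes of each area piece.
0–1 s: |-11| × 1 = 11 m
1–4 s: |2| × 3 = 6 m
4–8 s: |-6| × 4 = 24 m
8–11 s: |6| × 3 = 18 m
Total distance = 59 m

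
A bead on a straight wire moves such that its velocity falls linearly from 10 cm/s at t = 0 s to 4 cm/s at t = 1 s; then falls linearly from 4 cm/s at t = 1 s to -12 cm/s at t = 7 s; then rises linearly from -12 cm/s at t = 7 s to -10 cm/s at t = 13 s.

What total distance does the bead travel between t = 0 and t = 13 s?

Total distance travelled is ∫|v| dt — sum the magnitudes of each area piece.
0–1 s: |½(10 + 4)(1)| = 7 cm
1–7 s: v = 0 at t = 2.5 s; triangle areas 3 + 27 = 30 cm
7–13 s: |½(-12 + -10)(6)| = 66 cm
Total distance = 103 cm

103 cm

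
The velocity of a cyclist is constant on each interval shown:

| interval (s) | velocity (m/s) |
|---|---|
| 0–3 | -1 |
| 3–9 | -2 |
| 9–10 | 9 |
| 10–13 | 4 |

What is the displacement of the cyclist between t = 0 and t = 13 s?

Net displacement equals the area under the velocity-time graph (areas below the axis count negative).
0–3 s: -1 × 3 = -3 m
3–9 s: -2 × 6 = -12 m
9–10 s: 9 × 1 = 9 m
10–13 s: 4 × 3 = 12 m
Net displacement = 6 m

6 m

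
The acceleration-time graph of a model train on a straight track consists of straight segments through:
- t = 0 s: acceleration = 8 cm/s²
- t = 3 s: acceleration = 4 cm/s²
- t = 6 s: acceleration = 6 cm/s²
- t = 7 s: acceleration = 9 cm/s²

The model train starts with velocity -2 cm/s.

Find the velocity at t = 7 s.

Δv equals the area under the a-t graph; then v = v₀ + Δv.
0–3 s: ½(8 + 4)(3) = 18 cm/s
3–6 s: ½(4 + 6)(3) = 15 cm/s
6–7 s: ½(6 + 9)(1) = 7.5 cm/s
Δv = 40.5 cm/s, so v(7) = -2 + (40.5) = 38.5 cm/s.

38.5 cm/s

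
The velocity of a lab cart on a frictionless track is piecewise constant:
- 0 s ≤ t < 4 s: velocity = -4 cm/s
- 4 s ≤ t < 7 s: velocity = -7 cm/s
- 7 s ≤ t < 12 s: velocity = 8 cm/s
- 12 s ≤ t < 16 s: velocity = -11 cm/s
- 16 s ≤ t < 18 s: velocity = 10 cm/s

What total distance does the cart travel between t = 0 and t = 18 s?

Total distance travelled is ∫|v| dt — sum the magnitudes of each area piece.
0–4 s: |-4| × 4 = 16 cm
4–7 s: |-7| × 3 = 21 cm
7–12 s: |8| × 5 = 40 cm
12–16 s: |-11| × 4 = 44 cm
16–18 s: |10| × 2 = 20 cm
Total distance = 141 cm

141 cm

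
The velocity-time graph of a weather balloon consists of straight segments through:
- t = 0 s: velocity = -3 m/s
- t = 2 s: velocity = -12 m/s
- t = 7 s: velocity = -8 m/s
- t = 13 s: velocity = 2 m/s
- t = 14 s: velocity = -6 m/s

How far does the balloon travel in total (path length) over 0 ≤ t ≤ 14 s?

Total distance travelled is ∫|v| dt — sum the magnitudes of each area piece.
0–2 s: |½(-3 + -12)(2)| = 15 m
2–7 s: |½(-12 + -8)(5)| = 50 m
7–13 s: v = 0 at t = 11.8 s; triangle areas 19.2 + 1.2 = 20.4 m
13–14 s: v = 0 at t = 13.25 s; triangle areas 0.25 + 2.25 = 2.5 m
Total distance = 87.9 m

87.9 m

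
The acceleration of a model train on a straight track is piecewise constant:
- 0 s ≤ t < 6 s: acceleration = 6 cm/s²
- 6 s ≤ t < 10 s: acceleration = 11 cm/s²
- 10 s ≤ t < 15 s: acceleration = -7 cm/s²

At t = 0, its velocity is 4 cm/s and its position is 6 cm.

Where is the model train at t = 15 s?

On each constant-a segment, Δv = aΔt and Δx = v₀Δt + ½aΔt²; chain segment to segment.
0–6 s: v starts 4 cm/s; Δx = 4·6 + ½·6·6² = 132 cm; v ends 40 cm/s.
6–10 s: v starts 40 cm/s; Δx = 40·4 + ½·11·4² = 248 cm; v ends 84 cm/s.
10–15 s: v starts 84 cm/s; Δx = 84·5 + ½·-7·5² = 332.5 cm; v ends 49 cm/s.
x(15) = 6 + Σ Δx = 718.5 cm.

718.5 cm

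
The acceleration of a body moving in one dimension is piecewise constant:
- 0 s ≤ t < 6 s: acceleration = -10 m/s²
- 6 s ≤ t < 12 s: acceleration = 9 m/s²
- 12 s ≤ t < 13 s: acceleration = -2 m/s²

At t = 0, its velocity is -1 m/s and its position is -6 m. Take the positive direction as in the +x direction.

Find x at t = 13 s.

On each constant-a segment, Δv = aΔt and Δx = v₀Δt + ½aΔt²; chain segment to segment.
0–6 s: v starts -1 m/s; Δx = -1·6 + ½·-10·6² = -186 m; v ends -61 m/s.
6–12 s: v starts -61 m/s; Δx = -61·6 + ½·9·6² = -204 m; v ends -7 m/s.
12–13 s: v starts -7 m/s; Δx = -7·1 + ½·-2·1² = -8 m; v ends -9 m/s.
x(13) = -6 + Σ Δx = -404 m.

-404 m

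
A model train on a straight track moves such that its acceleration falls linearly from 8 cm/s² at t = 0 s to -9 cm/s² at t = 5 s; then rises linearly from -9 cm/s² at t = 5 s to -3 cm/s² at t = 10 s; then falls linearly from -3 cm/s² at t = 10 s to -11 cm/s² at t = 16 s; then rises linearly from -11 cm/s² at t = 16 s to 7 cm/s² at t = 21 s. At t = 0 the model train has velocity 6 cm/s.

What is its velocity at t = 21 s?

Δv equals the area under the a-t graph; then v = v₀ + Δv.
0–5 s: ½(8 + -9)(5) = -2.5 cm/s
5–10 s: ½(-9 + -3)(5) = -30 cm/s
10–16 s: ½(-3 + -11)(6) = -42 cm/s
16–21 s: ½(-11 + 7)(5) = -10 cm/s
Δv = -84.5 cm/s, so v(21) = 6 + (-84.5) = -78.5 cm/s.

-78.5 cm/s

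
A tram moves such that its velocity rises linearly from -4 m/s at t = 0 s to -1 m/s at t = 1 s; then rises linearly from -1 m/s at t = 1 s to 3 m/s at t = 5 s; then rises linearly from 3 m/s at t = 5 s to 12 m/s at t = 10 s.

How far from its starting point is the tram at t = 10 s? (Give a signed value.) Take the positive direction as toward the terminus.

39 m

Displacement is the signed area under the v-t curve.
0–1 s: ½(-4 + -1)(1) = -2.5 m
1–5 s: ½(-1 + 3)(4) = 4 m
5–10 s: ½(3 + 12)(5) = 37.5 m
Net displacement = 39 m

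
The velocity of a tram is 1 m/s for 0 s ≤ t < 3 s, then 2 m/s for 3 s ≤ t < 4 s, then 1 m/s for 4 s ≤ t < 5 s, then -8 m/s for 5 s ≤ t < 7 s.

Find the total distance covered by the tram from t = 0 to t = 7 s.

22 m

Total distance travelled is ∫|v| dt — sum the magnitudes of each area piece.
0–3 s: |1| × 3 = 3 m
3–4 s: |2| × 1 = 2 m
4–5 s: |1| × 1 = 1 m
5–7 s: |-8| × 2 = 16 m
Total distance = 22 m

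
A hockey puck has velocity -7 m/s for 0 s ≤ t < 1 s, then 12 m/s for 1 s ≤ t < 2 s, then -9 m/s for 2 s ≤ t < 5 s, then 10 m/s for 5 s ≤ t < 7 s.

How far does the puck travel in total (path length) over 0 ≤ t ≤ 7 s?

66 m

Total distance travelled is ∫|v| dt — sum the magnitudes of each area piece.
0–1 s: |-7| × 1 = 7 m
1–2 s: |12| × 1 = 12 m
2–5 s: |-9| × 3 = 27 m
5–7 s: |10| × 2 = 20 m
Total distance = 66 m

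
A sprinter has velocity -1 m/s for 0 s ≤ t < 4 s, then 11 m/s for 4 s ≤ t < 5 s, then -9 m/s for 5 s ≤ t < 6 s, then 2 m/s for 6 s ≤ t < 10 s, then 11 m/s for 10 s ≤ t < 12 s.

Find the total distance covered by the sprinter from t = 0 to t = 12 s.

Distance (not displacement) is the total path length: add the absolute areas under v-t.
0–4 s: |-1| × 4 = 4 m
4–5 s: |11| × 1 = 11 m
5–6 s: |-9| × 1 = 9 m
6–10 s: |2| × 4 = 8 m
10–12 s: |11| × 2 = 22 m
Total distance = 54 m

54 m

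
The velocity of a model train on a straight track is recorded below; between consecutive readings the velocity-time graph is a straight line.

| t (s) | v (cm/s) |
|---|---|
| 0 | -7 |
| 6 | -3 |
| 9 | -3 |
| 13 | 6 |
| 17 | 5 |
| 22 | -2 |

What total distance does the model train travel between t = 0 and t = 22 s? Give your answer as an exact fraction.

Total distance travelled is ∫|v| dt — sum the magnitudes of each area piece.
0–6 s: |½(-7 + -3)(6)| = 30 cm
6–9 s: |-3| × 3 = 9 cm
9–13 s: v = 0 at t = 31/3 s; triangle areas 2 + 8 = 10 cm
13–17 s: |½(6 + 5)(4)| = 22 cm
17–22 s: v = 0 at t = 144/7 s; triangle areas 125/14 + 10/7 = 145/14 cm
Total distance = 1139/14 cm

1139/14 cm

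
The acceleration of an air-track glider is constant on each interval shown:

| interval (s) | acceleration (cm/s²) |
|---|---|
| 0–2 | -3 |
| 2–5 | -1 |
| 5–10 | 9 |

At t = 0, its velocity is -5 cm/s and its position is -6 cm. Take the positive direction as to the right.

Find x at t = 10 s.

-17 cm

On each constant-a segment, Δv = aΔt and Δx = v₀Δt + ½aΔt²; chain segment to segment.
0–2 s: v starts -5 cm/s; Δx = -5·2 + ½·-3·2² = -16 cm; v ends -11 cm/s.
2–5 s: v starts -11 cm/s; Δx = -11·3 + ½·-1·3² = -37.5 cm; v ends -14 cm/s.
5–10 s: v starts -14 cm/s; Δx = -14·5 + ½·9·5² = 42.5 cm; v ends 31 cm/s.
x(10) = -6 + Σ Δx = -17 cm.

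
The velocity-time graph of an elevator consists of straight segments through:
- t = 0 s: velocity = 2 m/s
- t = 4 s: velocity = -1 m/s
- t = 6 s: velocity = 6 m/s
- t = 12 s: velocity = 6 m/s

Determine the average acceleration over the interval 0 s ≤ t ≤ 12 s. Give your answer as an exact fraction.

Average acceleration = Δv/Δt = (6 − 2)/(12 − 0) = 1/3 m/s².

1/3 m/s²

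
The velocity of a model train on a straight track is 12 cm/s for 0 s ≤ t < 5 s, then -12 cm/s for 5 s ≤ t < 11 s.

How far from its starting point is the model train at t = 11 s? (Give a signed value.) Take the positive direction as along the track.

Displacement is the signed area under the v-t curve.
0–5 s: 12 × 5 = 60 cm
5–11 s: -12 × 6 = -72 cm
Net displacement = -12 cm

-12 cm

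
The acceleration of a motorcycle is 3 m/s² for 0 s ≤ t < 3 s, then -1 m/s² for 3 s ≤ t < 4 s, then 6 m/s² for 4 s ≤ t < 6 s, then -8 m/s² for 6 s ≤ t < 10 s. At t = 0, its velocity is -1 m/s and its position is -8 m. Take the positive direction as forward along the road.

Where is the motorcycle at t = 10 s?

On each constant-a segment, Δv = aΔt and Δx = v₀Δt + ½aΔt²; chain segment to segment.
0–3 s: v starts -1 m/s; Δx = -1·3 + ½·3·3² = 10.5 m; v ends 8 m/s.
3–4 s: v starts 8 m/s; Δx = 8·1 + ½·-1·1² = 7.5 m; v ends 7 m/s.
4–6 s: v starts 7 m/s; Δx = 7·2 + ½·6·2² = 26 m; v ends 19 m/s.
6–10 s: v starts 19 m/s; Δx = 19·4 + ½·-8·4² = 12 m; v ends -13 m/s.
x(10) = -8 + Σ Δx = 48 m.

48 m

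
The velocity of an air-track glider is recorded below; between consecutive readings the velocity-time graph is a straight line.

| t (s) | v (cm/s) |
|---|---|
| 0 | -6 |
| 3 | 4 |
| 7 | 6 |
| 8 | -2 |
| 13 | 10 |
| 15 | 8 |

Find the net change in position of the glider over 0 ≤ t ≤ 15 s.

Displacement is the signed area under the v-t curve.
0–3 s: ½(-6 + 4)(3) = -3 cm
3–7 s: ½(4 + 6)(4) = 20 cm
7–8 s: ½(6 + -2)(1) = 2 cm
8–13 s: ½(-2 + 10)(5) = 20 cm
13–15 s: ½(10 + 8)(2) = 18 cm
Net displacement = 57 cm

57 cm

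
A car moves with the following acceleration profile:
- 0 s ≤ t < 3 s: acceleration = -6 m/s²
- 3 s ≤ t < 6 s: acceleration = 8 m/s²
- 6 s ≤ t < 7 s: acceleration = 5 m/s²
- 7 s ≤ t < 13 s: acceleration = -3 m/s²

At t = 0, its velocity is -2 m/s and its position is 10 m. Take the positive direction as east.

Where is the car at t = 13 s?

On each constant-a segment, Δv = aΔt and Δx = v₀Δt + ½aΔt²; chain segment to segment.
0–3 s: v starts -2 m/s; Δx = -2·3 + ½·-6·3² = -33 m; v ends -20 m/s.
3–6 s: v starts -20 m/s; Δx = -20·3 + ½·8·3² = -24 m; v ends 4 m/s.
6–7 s: v starts 4 m/s; Δx = 4·1 + ½·5·1² = 6.5 m; v ends 9 m/s.
7–13 s: v starts 9 m/s; Δx = 9·6 + ½·-3·6² = 0 m; v ends -9 m/s.
x(13) = 10 + Σ Δx = -40.5 m.

-40.5 m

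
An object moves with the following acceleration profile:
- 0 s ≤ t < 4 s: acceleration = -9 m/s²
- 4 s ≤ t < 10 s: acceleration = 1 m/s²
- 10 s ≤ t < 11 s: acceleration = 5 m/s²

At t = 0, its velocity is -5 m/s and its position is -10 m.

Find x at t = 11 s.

On each constant-a segment, Δv = aΔt and Δx = v₀Δt + ½aΔt²; chain segment to segment.
0–4 s: v starts -5 m/s; Δx = -5·4 + ½·-9·4² = -92 m; v ends -41 m/s.
4–10 s: v starts -41 m/s; Δx = -41·6 + ½·1·6² = -228 m; v ends -35 m/s.
10–11 s: v starts -35 m/s; Δx = -35·1 + ½·5·1² = -32.5 m; v ends -30 m/s.
x(11) = -10 + Σ Δx = -362.5 m.

-362.5 m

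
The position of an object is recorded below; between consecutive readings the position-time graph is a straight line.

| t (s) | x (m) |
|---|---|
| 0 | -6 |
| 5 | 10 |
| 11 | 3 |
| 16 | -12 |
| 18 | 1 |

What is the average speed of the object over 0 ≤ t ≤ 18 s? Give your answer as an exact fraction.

17/6 m/s

Average speed = (total path length)/(elapsed time); on a piecewise-linear x-t graph the path length is Σ|Δx|.
0–5 s: |Δx| = |10 − -6| = 16 m
5–11 s: |Δx| = |3 − 10| = 7 m
11–16 s: |Δx| = |-12 − 3| = 15 m
16–18 s: |Δx| = |1 − -12| = 13 m
Total path = 51 m; average speed = 51/18 = 17/6 m/s.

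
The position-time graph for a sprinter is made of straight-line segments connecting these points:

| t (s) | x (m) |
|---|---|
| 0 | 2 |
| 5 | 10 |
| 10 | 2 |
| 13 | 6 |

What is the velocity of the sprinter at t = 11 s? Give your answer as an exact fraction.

Velocity is the slope of the x-t graph on 10–13 s: (6 − 2)/(13 − 10) = 4/3 m/s.

4/3 m/s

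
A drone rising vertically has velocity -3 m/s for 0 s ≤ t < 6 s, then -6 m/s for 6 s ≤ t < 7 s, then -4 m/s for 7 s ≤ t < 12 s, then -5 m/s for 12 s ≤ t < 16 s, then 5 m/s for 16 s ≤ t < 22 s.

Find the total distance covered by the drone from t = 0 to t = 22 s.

Total distance travelled is ∫|v| dt — sum the magnitudes of each area piece.
0–6 s: |-3| × 6 = 18 m
6–7 s: |-6| × 1 = 6 m
7–12 s: |-4| × 5 = 20 m
12–16 s: |-5| × 4 = 20 m
16–22 s: |5| × 6 = 30 m
Total distance = 94 m

94 m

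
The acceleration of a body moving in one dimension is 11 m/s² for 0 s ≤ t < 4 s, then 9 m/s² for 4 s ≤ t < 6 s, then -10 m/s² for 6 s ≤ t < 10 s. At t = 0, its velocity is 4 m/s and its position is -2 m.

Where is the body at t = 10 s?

400 m

On each constant-a segment, Δv = aΔt and Δx = v₀Δt + ½aΔt²; chain segment to segment.
0–4 s: v starts 4 m/s; Δx = 4·4 + ½·11·4² = 104 m; v ends 48 m/s.
4–6 s: v starts 48 m/s; Δx = 48·2 + ½·9·2² = 114 m; v ends 66 m/s.
6–10 s: v starts 66 m/s; Δx = 66·4 + ½·-10·4² = 184 m; v ends 26 m/s.
x(10) = -2 + Σ Δx = 400 m.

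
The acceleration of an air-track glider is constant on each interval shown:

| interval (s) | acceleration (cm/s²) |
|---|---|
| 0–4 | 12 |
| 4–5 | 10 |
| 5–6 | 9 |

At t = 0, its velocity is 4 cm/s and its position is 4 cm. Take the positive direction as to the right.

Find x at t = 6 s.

On each constant-a segment, Δv = aΔt and Δx = v₀Δt + ½aΔt²; chain segment to segment.
0–4 s: v starts 4 cm/s; Δx = 4·4 + ½·12·4² = 112 cm; v ends 52 cm/s.
4–5 s: v starts 52 cm/s; Δx = 52·1 + ½·10·1² = 57 cm; v ends 62 cm/s.
5–6 s: v starts 62 cm/s; Δx = 62·1 + ½·9·1² = 66.5 cm; v ends 71 cm/s.
x(6) = 4 + Σ Δx = 239.5 cm.

239.5 cm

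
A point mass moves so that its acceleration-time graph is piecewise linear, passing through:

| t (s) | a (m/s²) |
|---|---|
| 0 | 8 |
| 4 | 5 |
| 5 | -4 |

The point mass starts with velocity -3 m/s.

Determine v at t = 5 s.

23.5 m/s

Δv equals the area under the a-t graph; then v = v₀ + Δv.
0–4 s: ½(8 + 5)(4) = 26 m/s
4–5 s: ½(5 + -4)(1) = 0.5 m/s
Δv = 26.5 m/s, so v(5) = -3 + (26.5) = 23.5 m/s.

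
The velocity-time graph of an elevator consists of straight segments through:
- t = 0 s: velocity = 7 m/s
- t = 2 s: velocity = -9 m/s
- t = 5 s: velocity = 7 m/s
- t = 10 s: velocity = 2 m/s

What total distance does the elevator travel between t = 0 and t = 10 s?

42.8125 m

Distance (not displacement) is the total path length: add the absolute areas under v-t.
0–2 s: v = 0 at t = 0.875 s; triangle areas 3.0625 + 5.0625 = 8.125 m
2–5 s: v = 0 at t = 3.6875 s; triangle areas 7.59375 + 4.59375 = 12.1875 m
5–10 s: |½(7 + 2)(5)| = 22.5 m
Total distance = 42.8125 m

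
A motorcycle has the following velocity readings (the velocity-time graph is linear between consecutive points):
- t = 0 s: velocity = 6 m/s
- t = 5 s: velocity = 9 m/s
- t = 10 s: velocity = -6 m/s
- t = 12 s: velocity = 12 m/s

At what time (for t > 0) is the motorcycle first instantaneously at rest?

t = 8 s

v changes sign on 5–10 s (from 9 to -6); the graph is linear there, so v = 0 at t = 5 + (-9)·(10 − 5)/(-6 − 9) = 8 s.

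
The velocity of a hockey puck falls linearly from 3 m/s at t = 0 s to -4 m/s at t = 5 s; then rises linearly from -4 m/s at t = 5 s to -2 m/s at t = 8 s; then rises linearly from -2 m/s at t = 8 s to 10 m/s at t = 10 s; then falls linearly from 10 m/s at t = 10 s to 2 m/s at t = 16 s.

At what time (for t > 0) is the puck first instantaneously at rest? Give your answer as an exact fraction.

v changes sign on 0–5 s (from 3 to -4); the graph is linear there, so v = 0 at t = 0 + (-3)·(5 − 0)/(-4 − 3) = 15/7 s.

t = 15/7 s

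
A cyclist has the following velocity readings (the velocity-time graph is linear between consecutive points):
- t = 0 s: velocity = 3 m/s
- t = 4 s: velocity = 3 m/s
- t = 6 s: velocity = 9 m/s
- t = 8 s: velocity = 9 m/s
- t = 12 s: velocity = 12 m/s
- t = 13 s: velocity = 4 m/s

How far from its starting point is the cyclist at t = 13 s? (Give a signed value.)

Net displacement equals the area under the velocity-time graph (areas below the axis count negative).
0–4 s: 3 × 4 = 12 m
4–6 s: ½(3 + 9)(2) = 12 m
6–8 s: 9 × 2 = 18 m
8–12 s: ½(9 + 12)(4) = 42 m
12–13 s: ½(12 + 4)(1) = 8 m
Net displacement = 92 m

92 m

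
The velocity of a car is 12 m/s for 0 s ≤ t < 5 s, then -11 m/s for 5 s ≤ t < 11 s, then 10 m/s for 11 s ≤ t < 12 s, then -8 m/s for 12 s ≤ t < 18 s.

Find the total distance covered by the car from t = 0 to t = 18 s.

Total distance travelled is ∫|v| dt — sum the magnitudes of each area piece.
0–5 s: |12| × 5 = 60 m
5–11 s: |-11| × 6 = 66 m
11–12 s: |10| × 1 = 10 m
12–18 s: |-8| × 6 = 48 m
Total distance = 184 m

184 m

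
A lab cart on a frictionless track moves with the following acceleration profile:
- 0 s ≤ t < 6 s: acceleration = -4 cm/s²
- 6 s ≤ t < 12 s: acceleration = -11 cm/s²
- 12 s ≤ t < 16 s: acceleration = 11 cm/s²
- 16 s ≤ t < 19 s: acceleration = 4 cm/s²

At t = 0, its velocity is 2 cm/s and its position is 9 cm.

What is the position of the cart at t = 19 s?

On each constant-a segment, Δv = aΔt and Δx = v₀Δt + ½aΔt²; chain segment to segment.
0–6 s: v starts 2 cm/s; Δx = 2·6 + ½·-4·6² = -60 cm; v ends -22 cm/s.
6–12 s: v starts -22 cm/s; Δx = -22·6 + ½·-11·6² = -330 cm; v ends -88 cm/s.
12–16 s: v starts -88 cm/s; Δx = -88·4 + ½·11·4² = -264 cm; v ends -44 cm/s.
16–19 s: v starts -44 cm/s; Δx = -44·3 + ½·4·3² = -114 cm; v ends -32 cm/s.
x(19) = 9 + Σ Δx = -759 cm.

-759 cm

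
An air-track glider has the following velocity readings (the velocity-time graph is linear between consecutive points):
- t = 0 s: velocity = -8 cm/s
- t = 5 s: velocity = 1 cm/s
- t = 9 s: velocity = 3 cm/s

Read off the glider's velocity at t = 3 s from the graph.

On 0–5 s the graph is linear from -8 to 1 cm/s: v(3) = -8 + (1 − -8)·(3 − 0)/(5 − 0) = -2.6 cm/s.

-2.6 cm/s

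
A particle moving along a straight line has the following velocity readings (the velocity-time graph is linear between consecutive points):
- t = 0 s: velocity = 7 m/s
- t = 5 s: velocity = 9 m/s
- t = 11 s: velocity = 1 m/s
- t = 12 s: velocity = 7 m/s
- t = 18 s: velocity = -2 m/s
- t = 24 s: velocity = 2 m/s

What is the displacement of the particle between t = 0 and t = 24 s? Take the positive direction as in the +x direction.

89 m

Displacement is the signed area under the v-t curve.
0–5 s: ½(7 + 9)(5) = 40 m
5–11 s: ½(9 + 1)(6) = 30 m
11–12 s: ½(1 + 7)(1) = 4 m
12–18 s: ½(7 + -2)(6) = 15 m
18–24 s: ½(-2 + 2)(6) = 0 m
Net displacement = 89 m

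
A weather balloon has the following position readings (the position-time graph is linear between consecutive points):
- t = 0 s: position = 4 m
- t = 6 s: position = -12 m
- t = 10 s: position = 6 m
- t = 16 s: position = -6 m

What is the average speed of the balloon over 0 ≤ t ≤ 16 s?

Average speed = (total path length)/(elapsed time); on a piecewise-linear x-t graph the path length is Σ|Δx|.
0–6 s: |Δx| = |-12 − 4| = 16 m
6–10 s: |Δx| = |6 − -12| = 18 m
10–16 s: |Δx| = |-6 − 6| = 12 m
Total path = 46 m; average speed = 46/16 = 2.875 m/s.

2.875 m/s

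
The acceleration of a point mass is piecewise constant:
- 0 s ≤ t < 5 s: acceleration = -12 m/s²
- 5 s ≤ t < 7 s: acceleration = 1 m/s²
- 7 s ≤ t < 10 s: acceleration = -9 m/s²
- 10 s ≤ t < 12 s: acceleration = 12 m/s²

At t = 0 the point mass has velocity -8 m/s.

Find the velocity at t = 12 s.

-69 m/s

Δv equals the area under the a-t graph; then v = v₀ + Δv.
0–5 s: -12 × 5 = -60 m/s
5–7 s: 1 × 2 = 2 m/s
7–10 s: -9 × 3 = -27 m/s
10–12 s: 12 × 2 = 24 m/s
Δv = -61 m/s, so v(12) = -8 + (-61) = -69 m/s.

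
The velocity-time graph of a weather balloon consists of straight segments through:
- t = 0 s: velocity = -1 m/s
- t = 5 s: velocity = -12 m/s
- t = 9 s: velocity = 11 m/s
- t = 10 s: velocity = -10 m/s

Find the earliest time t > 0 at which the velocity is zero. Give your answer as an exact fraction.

t = 163/23 s

v changes sign on 5–9 s (from -12 to 11); the graph is linear there, so v = 0 at t = 5 + (12)·(9 − 5)/(11 − -12) = 163/23 s.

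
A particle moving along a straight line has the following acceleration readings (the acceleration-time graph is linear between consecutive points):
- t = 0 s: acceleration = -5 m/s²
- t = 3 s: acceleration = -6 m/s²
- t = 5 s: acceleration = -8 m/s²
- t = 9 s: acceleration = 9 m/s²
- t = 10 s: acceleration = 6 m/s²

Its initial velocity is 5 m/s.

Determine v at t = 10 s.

-16 m/s

Δv equals the area under the a-t graph; then v = v₀ + Δv.
0–3 s: ½(-5 + -6)(3) = -16.5 m/s
3–5 s: ½(-6 + -8)(2) = -14 m/s
5–9 s: ½(-8 + 9)(4) = 2 m/s
9–10 s: ½(9 + 6)(1) = 7.5 m/s
Δv = -21 m/s, so v(10) = 5 + (-21) = -16 m/s.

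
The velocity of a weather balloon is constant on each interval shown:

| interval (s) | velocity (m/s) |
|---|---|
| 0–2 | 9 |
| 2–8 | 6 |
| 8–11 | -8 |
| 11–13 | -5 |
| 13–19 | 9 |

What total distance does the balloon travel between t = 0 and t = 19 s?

Total distance travelled is ∫|v| dt — sum the magnitudes of each area piece.
0–2 s: |9| × 2 = 18 m
2–8 s: |6| × 6 = 36 m
8–11 s: |-8| × 3 = 24 m
11–13 s: |-5| × 2 = 10 m
13–19 s: |9| × 6 = 54 m
Total distance = 142 m

142 m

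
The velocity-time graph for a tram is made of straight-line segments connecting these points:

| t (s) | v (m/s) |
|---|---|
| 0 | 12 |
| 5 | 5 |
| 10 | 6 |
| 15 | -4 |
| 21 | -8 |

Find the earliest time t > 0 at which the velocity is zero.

v changes sign on 10–15 s (from 6 to -4); the graph is linear there, so v = 0 at t = 10 + (-6)·(15 − 10)/(-4 − 6) = 13 s.

t = 13 s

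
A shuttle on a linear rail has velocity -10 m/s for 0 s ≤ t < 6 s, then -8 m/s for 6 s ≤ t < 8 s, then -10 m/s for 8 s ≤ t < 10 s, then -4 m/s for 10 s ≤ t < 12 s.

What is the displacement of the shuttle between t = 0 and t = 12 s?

-104 m

Displacement is the signed area under the v-t curve.
0–6 s: -10 × 6 = -60 m
6–8 s: -8 × 2 = -16 m
8–10 s: -10 × 2 = -20 m
10–12 s: -4 × 2 = -8 m
Net displacement = -104 m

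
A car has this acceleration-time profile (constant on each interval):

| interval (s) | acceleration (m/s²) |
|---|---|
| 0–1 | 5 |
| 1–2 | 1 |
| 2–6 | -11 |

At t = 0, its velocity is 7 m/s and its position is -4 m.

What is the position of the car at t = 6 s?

On each constant-a segment, Δv = aΔt and Δx = v₀Δt + ½aΔt²; chain segment to segment.
0–1 s: v starts 7 m/s; Δx = 7·1 + ½·5·1² = 9.5 m; v ends 12 m/s.
1–2 s: v starts 12 m/s; Δx = 12·1 + ½·1·1² = 12.5 m; v ends 13 m/s.
2–6 s: v starts 13 m/s; Δx = 13·4 + ½·-11·4² = -36 m; v ends -31 m/s.
x(6) = -4 + Σ Δx = -18 m.

-18 m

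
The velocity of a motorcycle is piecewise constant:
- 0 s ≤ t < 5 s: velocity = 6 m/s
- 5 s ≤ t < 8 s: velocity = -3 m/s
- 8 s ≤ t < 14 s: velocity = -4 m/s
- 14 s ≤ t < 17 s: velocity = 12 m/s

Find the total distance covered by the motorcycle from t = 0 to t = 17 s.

99 m

Total distance travelled is ∫|v| dt — sum the magnitudes of each area piece.
0–5 s: |6| × 5 = 30 m
5–8 s: |-3| × 3 = 9 m
8–14 s: |-4| × 6 = 24 m
14–17 s: |12| × 3 = 36 m
Total distance = 99 m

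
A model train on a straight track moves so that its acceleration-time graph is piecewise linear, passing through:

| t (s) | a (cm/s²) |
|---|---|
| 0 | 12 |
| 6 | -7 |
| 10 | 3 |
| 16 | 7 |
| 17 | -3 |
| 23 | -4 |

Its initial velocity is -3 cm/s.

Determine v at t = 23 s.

Δv equals the area under the a-t graph; then v = v₀ + Δv.
0–6 s: ½(12 + -7)(6) = 15 cm/s
6–10 s: ½(-7 + 3)(4) = -8 cm/s
10–16 s: ½(3 + 7)(6) = 30 cm/s
16–17 s: ½(7 + -3)(1) = 2 cm/s
17–23 s: ½(-3 + -4)(6) = -21 cm/s
Δv = 18 cm/s, so v(23) = -3 + (18) = 15 cm/s.

15 cm/s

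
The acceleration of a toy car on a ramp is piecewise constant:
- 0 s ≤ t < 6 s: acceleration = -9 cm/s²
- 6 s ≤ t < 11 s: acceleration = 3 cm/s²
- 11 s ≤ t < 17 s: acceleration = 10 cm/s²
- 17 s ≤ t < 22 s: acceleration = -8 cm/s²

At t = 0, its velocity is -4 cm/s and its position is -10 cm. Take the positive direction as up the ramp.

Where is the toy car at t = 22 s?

-541.5 cm

On each constant-a segment, Δv = aΔt and Δx = v₀Δt + ½aΔt²; chain segment to segment.
0–6 s: v starts -4 cm/s; Δx = -4·6 + ½·-9·6² = -186 cm; v ends -58 cm/s.
6–11 s: v starts -58 cm/s; Δx = -58·5 + ½·3·5² = -252.5 cm; v ends -43 cm/s.
11–17 s: v starts -43 cm/s; Δx = -43·6 + ½·10·6² = -78 cm; v ends 17 cm/s.
17–22 s: v starts 17 cm/s; Δx = 17·5 + ½·-8·5² = -15 cm; v ends -23 cm/s.
x(22) = -10 + Σ Δx = -541.5 cm.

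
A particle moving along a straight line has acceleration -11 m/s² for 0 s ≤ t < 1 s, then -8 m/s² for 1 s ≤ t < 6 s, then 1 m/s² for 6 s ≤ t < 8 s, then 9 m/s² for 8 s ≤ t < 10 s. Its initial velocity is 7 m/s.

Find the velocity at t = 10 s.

-24 m/s

Δv equals the area under the a-t graph; then v = v₀ + Δv.
0–1 s: -11 × 1 = -11 m/s
1–6 s: -8 × 5 = -40 m/s
6–8 s: 1 × 2 = 2 m/s
8–10 s: 9 × 2 = 18 m/s
Δv = -31 m/s, so v(10) = 7 + (-31) = -24 m/s.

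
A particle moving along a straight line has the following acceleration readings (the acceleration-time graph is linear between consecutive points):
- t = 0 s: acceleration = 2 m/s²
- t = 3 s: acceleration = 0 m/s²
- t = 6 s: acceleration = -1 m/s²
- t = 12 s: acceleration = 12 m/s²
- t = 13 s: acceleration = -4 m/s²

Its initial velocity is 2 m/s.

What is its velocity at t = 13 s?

40.5 m/s

Δv equals the area under the a-t graph; then v = v₀ + Δv.
0–3 s: ½(2 + 0)(3) = 3 m/s
3–6 s: ½(0 + -1)(3) = -1.5 m/s
6–12 s: ½(-1 + 12)(6) = 33 m/s
12–13 s: ½(12 + -4)(1) = 4 m/s
Δv = 38.5 m/s, so v(13) = 2 + (38.5) = 40.5 m/s.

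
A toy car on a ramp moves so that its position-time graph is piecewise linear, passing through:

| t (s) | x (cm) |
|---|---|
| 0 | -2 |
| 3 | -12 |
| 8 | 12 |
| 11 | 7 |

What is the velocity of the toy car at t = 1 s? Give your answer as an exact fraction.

-10/3 cm/s

Velocity is the slope of the x-t graph on 0–3 s: (-12 − -2)/(3 − 0) = -10/3 cm/s.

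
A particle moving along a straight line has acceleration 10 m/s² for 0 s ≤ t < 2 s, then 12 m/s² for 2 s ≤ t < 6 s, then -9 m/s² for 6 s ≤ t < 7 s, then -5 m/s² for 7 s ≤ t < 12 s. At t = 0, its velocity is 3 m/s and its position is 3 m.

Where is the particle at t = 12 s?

On each constant-a segment, Δv = aΔt and Δx = v₀Δt + ½aΔt²; chain segment to segment.
0–2 s: v starts 3 m/s; Δx = 3·2 + ½·10·2² = 26 m; v ends 23 m/s.
2–6 s: v starts 23 m/s; Δx = 23·4 + ½·12·4² = 188 m; v ends 71 m/s.
6–7 s: v starts 71 m/s; Δx = 71·1 + ½·-9·1² = 66.5 m; v ends 62 m/s.
7–12 s: v starts 62 m/s; Δx = 62·5 + ½·-5·5² = 247.5 m; v ends 37 m/s.
x(12) = 3 + Σ Δx = 531 m.

531 m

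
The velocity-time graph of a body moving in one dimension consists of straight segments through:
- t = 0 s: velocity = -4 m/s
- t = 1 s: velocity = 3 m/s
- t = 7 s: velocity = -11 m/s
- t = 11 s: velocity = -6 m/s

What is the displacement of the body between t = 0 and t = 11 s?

-58.5 m

Displacement is the signed area under the v-t curve.
0–1 s: ½(-4 + 3)(1) = -0.5 m
1–7 s: ½(3 + -11)(6) = -24 m
7–11 s: ½(-11 + -6)(4) = -34 m
Net displacement = -58.5 m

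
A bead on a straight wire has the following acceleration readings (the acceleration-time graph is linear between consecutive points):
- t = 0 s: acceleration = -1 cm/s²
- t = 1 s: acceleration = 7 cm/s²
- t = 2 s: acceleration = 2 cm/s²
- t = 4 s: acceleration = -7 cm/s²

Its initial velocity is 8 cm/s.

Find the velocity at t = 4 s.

10.5 cm/s

Δv equals the area under the a-t graph; then v = v₀ + Δv.
0–1 s: ½(-1 + 7)(1) = 3 cm/s
1–2 s: ½(7 + 2)(1) = 4.5 cm/s
2–4 s: ½(2 + -7)(2) = -5 cm/s
Δv = 2.5 cm/s, so v(4) = 8 + (2.5) = 10.5 cm/s.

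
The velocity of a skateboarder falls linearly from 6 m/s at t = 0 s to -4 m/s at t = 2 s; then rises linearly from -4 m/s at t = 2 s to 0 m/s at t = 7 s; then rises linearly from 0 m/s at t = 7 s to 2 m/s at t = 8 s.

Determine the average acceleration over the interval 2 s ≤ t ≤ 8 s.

1 m/s²

Average acceleration = Δv/Δt = (2 − -4)/(8 − 2) = 1 m/s².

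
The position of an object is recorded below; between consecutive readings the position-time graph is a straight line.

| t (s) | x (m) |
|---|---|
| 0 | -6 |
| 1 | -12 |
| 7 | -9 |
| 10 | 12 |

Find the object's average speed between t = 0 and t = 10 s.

3 m/s

Average speed = (total path length)/(elapsed time); on a piecewise-linear x-t graph the path length is Σ|Δx|.
0–1 s: |Δx| = |-12 − -6| = 6 m
1–7 s: |Δx| = |-9 − -12| = 3 m
7–10 s: |Δx| = |12 − -9| = 21 m
Total path = 30 m; average speed = 30/10 = 3 m/s.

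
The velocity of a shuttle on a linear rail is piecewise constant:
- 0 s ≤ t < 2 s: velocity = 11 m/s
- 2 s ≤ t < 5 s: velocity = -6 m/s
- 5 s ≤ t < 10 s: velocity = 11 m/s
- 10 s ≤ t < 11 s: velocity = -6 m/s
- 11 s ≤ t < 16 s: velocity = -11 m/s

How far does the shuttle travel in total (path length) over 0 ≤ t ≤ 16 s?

Distance (not displacement) is the total path length: add the absolute areas under v-t.
0–2 s: |11| × 2 = 22 m
2–5 s: |-6| × 3 = 18 m
5–10 s: |11| × 5 = 55 m
10–11 s: |-6| × 1 = 6 m
11–16 s: |-11| × 5 = 55 m
Total distance = 156 m

156 m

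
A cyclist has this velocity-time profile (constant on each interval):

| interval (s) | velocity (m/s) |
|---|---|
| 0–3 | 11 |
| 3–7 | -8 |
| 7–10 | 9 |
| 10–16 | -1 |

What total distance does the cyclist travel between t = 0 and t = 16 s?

Total distance travelled is ∫|v| dt — sum the magnitudes of each area piece.
0–3 s: |11| × 3 = 33 m
3–7 s: |-8| × 4 = 32 m
7–10 s: |9| × 3 = 27 m
10–16 s: |-1| × 6 = 6 m
Total distance = 98 m

98 m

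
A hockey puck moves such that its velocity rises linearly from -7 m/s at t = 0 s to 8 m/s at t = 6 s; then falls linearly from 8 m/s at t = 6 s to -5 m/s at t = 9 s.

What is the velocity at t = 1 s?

On 0–6 s the graph is linear from -7 to 8 m/s: v(1) = -7 + (8 − -7)·(1 − 0)/(6 − 0) = -4.5 m/s.

-4.5 m/s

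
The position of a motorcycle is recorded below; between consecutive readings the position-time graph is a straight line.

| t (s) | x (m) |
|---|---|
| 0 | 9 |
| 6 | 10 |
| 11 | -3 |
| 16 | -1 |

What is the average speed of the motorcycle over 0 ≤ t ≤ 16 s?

1 m/s

Average speed = (total path length)/(elapsed time); on a piecewise-linear x-t graph the path length is Σ|Δx|.
0–6 s: |Δx| = |10 − 9| = 1 m
6–11 s: |Δx| = |-3 − 10| = 13 m
11–16 s: |Δx| = |-1 − -3| = 2 m
Total path = 16 m; average speed = 16/16 = 1 m/s.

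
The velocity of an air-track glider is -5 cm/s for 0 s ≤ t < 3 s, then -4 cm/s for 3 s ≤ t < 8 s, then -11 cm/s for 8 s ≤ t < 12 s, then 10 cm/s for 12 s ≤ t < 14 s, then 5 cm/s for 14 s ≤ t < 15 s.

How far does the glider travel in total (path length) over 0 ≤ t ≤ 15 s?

Distance (not displacement) is the total path length: add the absolute areas under v-t.
0–3 s: |-5| × 3 = 15 cm
3–8 s: |-4| × 5 = 20 cm
8–12 s: |-11| × 4 = 44 cm
12–14 s: |10| × 2 = 20 cm
14–15 s: |5| × 1 = 5 cm
Total distance = 104 cm

104 cm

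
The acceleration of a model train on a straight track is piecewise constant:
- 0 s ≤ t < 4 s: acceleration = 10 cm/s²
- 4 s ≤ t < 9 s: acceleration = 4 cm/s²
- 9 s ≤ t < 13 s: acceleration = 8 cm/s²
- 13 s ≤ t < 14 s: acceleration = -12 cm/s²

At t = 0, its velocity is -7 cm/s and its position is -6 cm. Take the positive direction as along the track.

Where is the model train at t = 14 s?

616 cm

On each constant-a segment, Δv = aΔt and Δx = v₀Δt + ½aΔt²; chain segment to segment.
0–4 s: v starts -7 cm/s; Δx = -7·4 + ½·10·4² = 52 cm; v ends 33 cm/s.
4–9 s: v starts 33 cm/s; Δx = 33·5 + ½·4·5² = 215 cm; v ends 53 cm/s.
9–13 s: v starts 53 cm/s; Δx = 53·4 + ½·8·4² = 276 cm; v ends 85 cm/s.
13–14 s: v starts 85 cm/s; Δx = 85·1 + ½·-12·1² = 79 cm; v ends 73 cm/s.
x(14) = -6 + Σ Δx = 616 cm.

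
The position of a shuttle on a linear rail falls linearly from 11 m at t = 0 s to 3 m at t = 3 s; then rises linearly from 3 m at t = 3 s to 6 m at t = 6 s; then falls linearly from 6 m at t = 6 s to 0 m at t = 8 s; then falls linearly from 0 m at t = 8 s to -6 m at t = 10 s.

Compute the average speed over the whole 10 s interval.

2.3 m/s

Average speed = (total path length)/(elapsed time); on a piecewise-linear x-t graph the path length is Σ|Δx|.
0–3 s: |Δx| = |3 − 11| = 8 m
3–6 s: |Δx| = |6 − 3| = 3 m
6–8 s: |Δx| = |0 − 6| = 6 m
8–10 s: |Δx| = |-6 − 0| = 6 m
Total path = 23 m; average speed = 23/10 = 2.3 m/s.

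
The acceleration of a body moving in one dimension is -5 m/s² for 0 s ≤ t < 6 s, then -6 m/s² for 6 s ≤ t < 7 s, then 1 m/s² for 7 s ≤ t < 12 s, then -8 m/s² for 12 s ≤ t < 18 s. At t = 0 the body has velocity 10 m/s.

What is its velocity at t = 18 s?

-69 m/s

Δv equals the area under the a-t graph; then v = v₀ + Δv.
0–6 s: -5 × 6 = -30 m/s
6–7 s: -6 × 1 = -6 m/s
7–12 s: 1 × 5 = 5 m/s
12–18 s: -8 × 6 = -48 m/s
Δv = -79 m/s, so v(18) = 10 + (-79) = -69 m/s.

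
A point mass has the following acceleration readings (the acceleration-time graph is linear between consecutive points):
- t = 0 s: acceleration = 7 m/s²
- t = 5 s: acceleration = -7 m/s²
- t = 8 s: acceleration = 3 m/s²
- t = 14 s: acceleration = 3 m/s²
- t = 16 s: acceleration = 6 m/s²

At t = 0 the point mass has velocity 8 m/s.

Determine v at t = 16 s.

Δv equals the area under the a-t graph; then v = v₀ + Δv.
0–5 s: ½(7 + -7)(5) = 0 m/s
5–8 s: ½(-7 + 3)(3) = -6 m/s
8–14 s: 3 × 6 = 18 m/s
14–16 s: ½(3 + 6)(2) = 9 m/s
Δv = 21 m/s, so v(16) = 8 + (21) = 29 m/s.

29 m/s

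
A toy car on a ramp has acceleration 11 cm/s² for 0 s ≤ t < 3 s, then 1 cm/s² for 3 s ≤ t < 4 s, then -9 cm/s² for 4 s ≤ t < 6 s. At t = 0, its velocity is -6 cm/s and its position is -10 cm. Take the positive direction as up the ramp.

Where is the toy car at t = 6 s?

On each constant-a segment, Δv = aΔt and Δx = v₀Δt + ½aΔt²; chain segment to segment.
0–3 s: v starts -6 cm/s; Δx = -6·3 + ½·11·3² = 31.5 cm; v ends 27 cm/s.
3–4 s: v starts 27 cm/s; Δx = 27·1 + ½·1·1² = 27.5 cm; v ends 28 cm/s.
4–6 s: v starts 28 cm/s; Δx = 28·2 + ½·-9·2² = 38 cm; v ends 10 cm/s.
x(6) = -10 + Σ Δx = 87 cm.

87 cm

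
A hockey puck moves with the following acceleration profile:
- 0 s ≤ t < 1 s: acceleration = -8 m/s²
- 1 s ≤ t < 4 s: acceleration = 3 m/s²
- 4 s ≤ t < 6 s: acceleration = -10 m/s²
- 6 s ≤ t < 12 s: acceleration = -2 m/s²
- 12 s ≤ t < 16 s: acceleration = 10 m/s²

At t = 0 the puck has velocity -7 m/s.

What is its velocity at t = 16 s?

Δv equals the area under the a-t graph; then v = v₀ + Δv.
0–1 s: -8 × 1 = -8 m/s
1–4 s: 3 × 3 = 9 m/s
4–6 s: -10 × 2 = -20 m/s
6–12 s: -2 × 6 = -12 m/s
12–16 s: 10 × 4 = 40 m/s
Δv = 9 m/s, so v(16) = -7 + (9) = 2 m/s.

2 m/s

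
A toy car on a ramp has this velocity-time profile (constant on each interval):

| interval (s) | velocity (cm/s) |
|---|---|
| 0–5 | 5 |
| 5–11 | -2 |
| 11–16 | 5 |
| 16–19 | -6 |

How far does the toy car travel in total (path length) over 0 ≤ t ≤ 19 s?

80 cm

Distance (not displacement) is the total path length: add the absolute areas under v-t.
0–5 s: |5| × 5 = 25 cm
5–11 s: |-2| × 6 = 12 cm
11–16 s: |5| × 5 = 25 cm
16–19 s: |-6| × 3 = 18 cm
Total distance = 80 cm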